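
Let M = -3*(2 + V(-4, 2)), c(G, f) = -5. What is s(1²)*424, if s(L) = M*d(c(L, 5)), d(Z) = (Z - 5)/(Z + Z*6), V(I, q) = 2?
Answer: -10176/7 ≈ -1453.7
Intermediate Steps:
d(Z) = (-5 + Z)/(7*Z) (d(Z) = (-5 + Z)/(Z + 6*Z) = (-5 + Z)/((7*Z)) = (-5 + Z)*(1/(7*Z)) = (-5 + Z)/(7*Z))
M = -12 (M = -3*(2 + 2) = -3*4 = -12)
s(L) = -24/7 (s(L) = -12*(-5 - 5)/(7*(-5)) = -12*(-1)*(-10)/(7*5) = -12*2/7 = -24/7)
s(1²)*424 = -24/7*424 = -10176/7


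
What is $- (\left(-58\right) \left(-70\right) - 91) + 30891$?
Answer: $26922$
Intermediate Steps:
$- (\left(-58\right) \left(-70\right) - 91) + 30891 = - (4060 - 91) + 30891 = \left(-1\right) 3969 + 30891 = -3969 + 30891 = 26922$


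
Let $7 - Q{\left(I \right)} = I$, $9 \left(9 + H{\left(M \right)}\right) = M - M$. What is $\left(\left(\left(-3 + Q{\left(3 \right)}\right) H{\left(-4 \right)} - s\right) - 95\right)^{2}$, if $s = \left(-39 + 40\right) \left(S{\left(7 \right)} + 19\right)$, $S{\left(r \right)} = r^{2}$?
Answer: $29584$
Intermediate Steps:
$H{\left(M \right)} = -9$ ($H{\left(M \right)} = -9 + \frac{M - M}{9} = -9 + \frac{1}{9} \cdot 0 = -9 + 0 = -9$)
$Q{\left(I \right)} = 7 - I$
$s = 68$ ($s = \left(-39 + 40\right) \left(7^{2} + 19\right) = 1 \left(49 + 19\right) = 1 \cdot 68 = 68$)
$\left(\left(\left(-3 + Q{\left(3 \right)}\right) H{\left(-4 \right)} - s\right) - 95\right)^{2} = \left(\left(\left(-3 + \left(7 - 3\right)\right) \left(-9\right) - 68\right) - 95\right)^{2} = \left(\left(\left(-3 + 4\right) \left(-9\right) - 68\right) - 95\right)^{2} = \left(\left(1 \left(-9\right) - 68\right) - 95\right)^{2} = \left(\left(-9 - 68\right) - 95\right)^{2} = \left(-77 - 95\right)^{2} = \left(-172\right)^{2} = 29584$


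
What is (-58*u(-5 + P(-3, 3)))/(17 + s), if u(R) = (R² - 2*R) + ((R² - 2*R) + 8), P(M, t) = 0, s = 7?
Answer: -377/2 ≈ -188.50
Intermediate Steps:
u(R) = 8 - 4*R + 2*R² (u(R) = (R² - 2*R) + (8 + R² - 2*R) = 8 - 4*R + 2*R²)
(-58*u(-5 + P(-3, 3)))/(17 + s) = (-58*(8 - 4*(-5 + 0) + 2*(-5 + 0)²))/(17 + 7) = -58*(8 - 4*(-5) + 2*(-5)²)/24 = -58*(8 + 20 + 2*25)*(1/24) = -58*(8 + 20 + 50)*(1/24) = -58*78*(1/24) = -4524*1/24 = -377/2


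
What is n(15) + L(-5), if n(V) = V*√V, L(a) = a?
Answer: -5 + 15*√15 ≈ 53.095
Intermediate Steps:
n(V) = V^(3/2)
n(15) + L(-5) = 15^(3/2) - 5 = 15*√15 - 5 = -5 + 15*√15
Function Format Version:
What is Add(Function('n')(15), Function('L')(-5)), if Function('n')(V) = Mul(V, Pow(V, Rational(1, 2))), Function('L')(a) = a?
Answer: Add(-5, Mul(15, Pow(15, Rational(1, 2)))) ≈ 53.095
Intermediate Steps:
Function('n')(V) = Pow(V, Rational(3, 2))
Add(Function('n')(15), Function('L')(-5)) = Add(Pow(15, Rational(3, 2)), -5) = Add(Mul(15, Pow(15, Rational(1, 2))), -5) = Add(-5, Mul(15, Pow(15, Rational(1, 2))))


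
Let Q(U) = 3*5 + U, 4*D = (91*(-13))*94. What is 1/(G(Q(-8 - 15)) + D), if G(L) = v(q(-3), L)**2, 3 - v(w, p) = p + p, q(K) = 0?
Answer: -2/54879 ≈ -3.6444e-5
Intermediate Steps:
D = -55601/2 (D = ((91*(-13))*94)/4 = (-1183*94)/4 = (1/4)*(-111202) = -55601/2 ≈ -27801.)
v(w, p) = 3 - 2*p (v(w, p) = 3 - (p + p) = 3 - 2*p)
Q(U) = 15 + U
G(L) = (3 - 2*L)**2
1/(G(Q(-8 - 15)) + D) = 1/((-3 + 2*(15 + (-8 - 15)))**2 - 55601/2) = 1/((-3 + 2*(15 - 23))**2 - 55601/2) = 1/((-3 + 2*(-8))**2 - 55601/2) = 1/((-3 - 16)**2 - 55601/2) = 1/((-19)**2 - 55601/2) = 1/(361 - 55601/2) = 1/(-54879/2) = -2/54879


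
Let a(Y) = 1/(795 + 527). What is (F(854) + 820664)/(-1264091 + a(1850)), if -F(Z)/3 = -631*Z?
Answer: -3222092092/1671128301 ≈ -1.9281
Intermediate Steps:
F(Z) = 1893*Z (F(Z) = -(-1893)*Z = 1893*Z)
a(Y) = 1/1322
(F(854) + 820664)/(-1264091 + a(1850)) = (1893*854 + 820664)/(-1264091 + 1/1322) = (1616622 + 820664)/(-1671128301/1322) = 2437286*(-1322/1671128301) = -3222092092/1671128301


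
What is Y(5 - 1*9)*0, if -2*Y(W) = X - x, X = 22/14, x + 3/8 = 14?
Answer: 0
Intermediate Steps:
x = 109/8 (x = -3/8 + 14 = 109/8 ≈ 13.625)
X = 11/7 (X = 22*(1/14) = 11/7 ≈ 1.5714)
Y(W) = 675/112 (Y(W) = -(11/7 - 1*109/8)/2 = -(11/7 - 109/8)/2 = -1/2*(-675/56) = 675/112)
Y(5 - 1*9)*0 = (675/112)*0 = 0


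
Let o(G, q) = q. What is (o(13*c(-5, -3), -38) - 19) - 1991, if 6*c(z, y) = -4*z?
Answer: -2048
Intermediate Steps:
c(z, y) = -2*z/3 (c(z, y) = (-4*z)/6 = -2*z/3)
(o(13*c(-5, -3), -38) - 19) - 1991 = (-38 - 19) - 1991 = -57 - 1991 = -2048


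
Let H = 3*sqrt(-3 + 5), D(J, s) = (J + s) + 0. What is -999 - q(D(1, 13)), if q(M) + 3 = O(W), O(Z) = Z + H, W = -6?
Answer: -990 - 3*sqrt(2) ≈ -994.24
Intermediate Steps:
D(J, s) = J + s
H = 3*sqrt(2) ≈ 4.2426
O(Z) = Z + 3*sqrt(2)
q(M) = -9 + 3*sqrt(2) (q(M) = -3 + (-6 + 3*sqrt(2)) = -9 + 3*sqrt(2))
-999 - q(D(1, 13)) = -999 - (-9 + 3*sqrt(2)) = -999 + (9 - 3*sqrt(2)) = -990 - 3*sqrt(2)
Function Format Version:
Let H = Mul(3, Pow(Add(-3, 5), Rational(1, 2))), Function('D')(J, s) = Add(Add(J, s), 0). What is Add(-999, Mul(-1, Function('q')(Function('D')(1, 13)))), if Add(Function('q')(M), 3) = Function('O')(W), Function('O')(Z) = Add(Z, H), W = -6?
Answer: Add(-990, Mul(-3, Pow(2, Rational(1, 2)))) ≈ -994.24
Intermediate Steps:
Function('D')(J, s) = Add(J, s)
H = Mul(3, Pow(2, Rational(1, 2))) ≈ 4.2426
Function('O')(Z) = Add(Z, Mul(3, Pow(2, Rational(1, 2))))
Function('q')(M) = Add(-9, Mul(3, Pow(2, Rational(1, 2)))) (Function('q')(M) = Add(-3, Add(-6, Mul(3, Pow(2, Rational(1, 2))))) = Add(-9, Mul(3, Pow(2, Rational(1, 2)))))
Add(-999, Mul(-1, Function('q')(Function('D')(1, 13)))) = Add(-999, Mul(-1, Add(-9, Mul(3, Pow(2, Rational(1, 2)))))) = Add(-999, Add(9, Mul(-3, Pow(2, Rational(1, 2))))) = Add(-990, Mul(-3, Pow(2, Rational(1, 2))))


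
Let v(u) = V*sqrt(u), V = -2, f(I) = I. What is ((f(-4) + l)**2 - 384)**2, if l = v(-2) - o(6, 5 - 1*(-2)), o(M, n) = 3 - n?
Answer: 153664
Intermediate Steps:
v(u) = -2*sqrt(u)
l = 4 - 2*I*sqrt(2) (l = -2*I*sqrt(2) - (3 - (5 - 1*(-2))) = -2*I*sqrt(2) - (3 - (5 + 2)) = -2*I*sqrt(2) - (3 - 1*7) = -2*I*sqrt(2) - (3 - 7) = -2*I*sqrt(2) - 1*(-4) = -2*I*sqrt(2) + 4 = 4 - 2*I*sqrt(2) ≈ 4.0 - 2.8284*I)
((f(-4) + l)**2 - 384)**2 = ((-4 + (4 - 2*I*sqrt(2)))**2 - 384)**2 = ((-2*I*sqrt(2))**2 - 384)**2 = (-8 - 384)**2 = (-392)**2 = 153664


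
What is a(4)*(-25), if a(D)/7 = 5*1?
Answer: -875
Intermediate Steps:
a(D) = 35 (a(D) = 7*(5*1) = 7*5 = 35)
a(4)*(-25) = 35*(-25) = -875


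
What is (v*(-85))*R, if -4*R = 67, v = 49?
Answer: 279055/4 ≈ 69764.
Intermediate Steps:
R = -67/4 (R = -¼*67 = -67/4 ≈ -16.750)
(v*(-85))*R = (49*(-85))*(-67/4) = -4165*(-67/4) = 279055/4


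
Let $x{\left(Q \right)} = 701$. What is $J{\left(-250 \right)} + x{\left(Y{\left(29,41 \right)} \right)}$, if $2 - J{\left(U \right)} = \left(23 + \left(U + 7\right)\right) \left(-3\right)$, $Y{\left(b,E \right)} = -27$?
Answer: $43$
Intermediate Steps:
$J{\left(U \right)} = 92 + 3 U$ ($J{\left(U \right)} = 2 - \left(23 + \left(U + 7\right)\right) \left(-3\right) = 2 - \left(23 + \left(7 + U\right)\right) \left(-3\right) = 2 - \left(30 + U\right) \left(-3\right) = 2 - \left(-90 - 3 U\right) = 2 + \left(90 + 3 U\right) = 92 + 3 U$)
$J{\left(-250 \right)} + x{\left(Y{\left(29,41 \right)} \right)} = \left(92 + 3 \left(-250\right)\right) + 701 = \left(92 - 750\right) + 701 = -658 + 701 = 43$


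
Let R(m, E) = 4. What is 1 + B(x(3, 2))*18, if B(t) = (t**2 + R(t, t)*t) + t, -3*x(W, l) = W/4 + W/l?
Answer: -451/8 ≈ -56.375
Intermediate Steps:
x(W, l) = -W/12 - W/(3*l) (x(W, l) = -(W/4 + W/l)/3 = -W/12 - W/(3*l))
B(t) = t**2 + 5*t (B(t) = (t**2 + 4*t) + t = t**2 + 5*t)
1 + B(x(3, 2))*18 = 1 + ((-1/12*3*(4 + 2)/2)*(5 - 1/12*3*(4 + 2)/2))*18 = 1 + ((-1/12*3*1/2*6)*(5 - 1/12*3*1/2*6))*18 = 1 - 3*(5 - 3/4)/4*18 = 1 - 3/4*17/4*18 = 1 - 51/16*18 = 1 - 459/8 = -451/8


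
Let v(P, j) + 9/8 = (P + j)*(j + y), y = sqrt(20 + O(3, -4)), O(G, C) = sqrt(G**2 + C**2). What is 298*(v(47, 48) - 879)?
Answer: 4952611/4 ≈ 1.2382e+6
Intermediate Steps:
O(G, C) = sqrt(C**2 + G**2)
y = 5 (y = sqrt(20 + sqrt((-4)**2 + 3**2)) = sqrt(20 + sqrt(16 + 9)) = sqrt(20 + sqrt(25)) = sqrt(20 + 5) = sqrt(25) = 5)
v(P, j) = -9/8 + (5 + j)*(P + j) (v(P, j) = -9/8 + (P + j)*(j + 5) = -9/8 + (P + j)*(5 + j) = -9/8 + (5 + j)*(P + j))
298*(v(47, 48) - 879) = 298*((-9/8 + 48**2 + 5*47 + 5*48 + 47*48) - 879) = 298*((-9/8 + 2304 + 235 + 240 + 2256) - 879) = 298*(40271/8 - 879) = 298*(33239/8) = 4952611/4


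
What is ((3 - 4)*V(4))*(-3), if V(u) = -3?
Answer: -9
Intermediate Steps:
((3 - 4)*V(4))*(-3) = ((3 - 4)*(-3))*(-3) = -1*(-3)*(-3) = 3*(-3) = -9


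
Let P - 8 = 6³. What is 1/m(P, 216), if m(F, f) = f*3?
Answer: 1/648 ≈ 0.0015432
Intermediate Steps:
P = 224 (P = 8 + 6³ = 8 + 216 = 224)
m(F, f) = 3*f
1/m(P, 216) = 1/(3*216) = 1/648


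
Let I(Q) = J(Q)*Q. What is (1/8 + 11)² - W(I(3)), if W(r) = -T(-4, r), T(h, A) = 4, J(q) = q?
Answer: 8177/64 ≈ 127.77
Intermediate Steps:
I(Q) = Q² (I(Q) = Q*Q = Q²)
W(r) = -4 (W(r) = -1*4 = -4)
(1/8 + 11)² - W(I(3)) = (1/8 + 11)² - 1*(-4) = (⅛ + 11)² + 4 = (89/8)² + 4 = 7921/64 + 4 = 8177/64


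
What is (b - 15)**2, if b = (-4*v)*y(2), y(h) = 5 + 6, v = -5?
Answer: 42025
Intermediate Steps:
y(h) = 11
b = 220 (b = -4*(-5)*11 = 20*11 = 220)
(b - 15)**2 = (220 - 15)**2 = 205**2 = 42025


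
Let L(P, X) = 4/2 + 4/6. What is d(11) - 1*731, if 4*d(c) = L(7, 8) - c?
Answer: -8797/12 ≈ -733.08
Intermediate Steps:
L(P, X) = 8/3 (L(P, X) = 4*(½) + 4*(⅙) = 2 + ⅔ = 8/3)
d(c) = ⅔ - c/4 (d(c) = (8/3 - c)/4 = ⅔ - c/4)
d(11) - 1*731 = (⅔ - ¼*11) - 1*731 = (⅔ - 11/4) - 731 = -25/12 - 731 = -8797/12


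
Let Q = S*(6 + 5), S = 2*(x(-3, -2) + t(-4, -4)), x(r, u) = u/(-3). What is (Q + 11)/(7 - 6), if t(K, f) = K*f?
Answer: 1133/3 ≈ 377.67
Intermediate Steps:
x(r, u) = -u/3 (x(r, u) = u*(-⅓) = -u/3)
S = 100/3 (S = 2*(-⅓*(-2) - 4*(-4)) = 2*(⅔ + 16) = 2*(50/3) = 100/3 ≈ 33.333)
Q = 1100/3 (Q = 100*(6 + 5)/3 = (100/3)*11 = 1100/3 ≈ 366.67)
(Q + 11)/(7 - 6) = (1100/3 + 11)/(7 - 6) = (1133/3)/1 = (1133/3)*1 = 1133/3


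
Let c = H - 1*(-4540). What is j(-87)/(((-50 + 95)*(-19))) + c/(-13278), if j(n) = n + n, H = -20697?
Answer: 1791623/1261410 ≈ 1.4203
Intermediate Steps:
c = -16157 (c = -20697 - 1*(-4540) = -20697 + 4540 = -16157)
j(n) = 2*n
j(-87)/(((-50 + 95)*(-19))) + c/(-13278) = (2*(-87))/(((-50 + 95)*(-19))) - 16157/(-13278) = -174/(45*(-19)) - 16157*(-1/13278) = -174/(-855) + 16157/13278 = -174*(-1/855) + 16157/13278 = 58/285 + 16157/13278 = 1791623/1261410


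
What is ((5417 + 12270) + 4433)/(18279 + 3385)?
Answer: 2765/2708 ≈ 1.0210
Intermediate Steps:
((5417 + 12270) + 4433)/(18279 + 3385) = (17687 + 4433)/21664 = 22120*(1/21664) = 2765/2708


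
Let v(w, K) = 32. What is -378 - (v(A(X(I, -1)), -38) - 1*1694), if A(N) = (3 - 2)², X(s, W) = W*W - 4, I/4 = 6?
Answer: 1284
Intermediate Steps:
I = 24 (I = 4*6 = 24)
X(s, W) = -4 + W² (X(s, W) = W² - 4 = -4 + W²)
A(N) = 1 (A(N) = 1² = 1)
-378 - (v(A(X(I, -1)), -38) - 1*1694) = -378 - (32 - 1*1694) = -378 - (32 - 1694) = -378 - 1*(-1662) = -378 + 1662 = 1284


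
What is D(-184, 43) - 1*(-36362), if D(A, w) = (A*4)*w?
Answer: 4714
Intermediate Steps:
D(A, w) = 4*A*w (D(A, w) = (4*A)*w = 4*A*w)
D(-184, 43) - 1*(-36362) = 4*(-184)*43 - 1*(-36362) = -31648 + 36362 = 4714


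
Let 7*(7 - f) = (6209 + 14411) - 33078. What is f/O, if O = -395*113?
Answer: -12507/312445 ≈ -0.040029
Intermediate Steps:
O = -44635
f = 12507/7 (f = 7 - ((6209 + 14411) - 33078)/7 = 7 - (20620 - 33078)/7 = 7 - 1/7*(-12458) = 7 + 12458/7 = 12507/7 ≈ 1786.7)
f/O = (12507/7)/(-44635) = (12507/7)*(-1/44635) = -12507/312445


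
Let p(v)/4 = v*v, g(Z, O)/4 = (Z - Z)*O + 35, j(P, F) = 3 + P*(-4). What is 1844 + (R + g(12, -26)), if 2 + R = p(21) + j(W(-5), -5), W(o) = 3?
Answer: 3737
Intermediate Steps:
j(P, F) = 3 - 4*P
g(Z, O) = 140 (g(Z, O) = 4*((Z - Z)*O + 35) = 4*(0*O + 35) = 4*(0 + 35) = 4*35 = 140)
p(v) = 4*v² (p(v) = 4*(v*v) = 4*v²)
R = 1753 (R = -2 + (4*21² + (3 - 4*3)) = -2 + (4*441 + (3 - 12)) = -2 + (1764 - 9) = -2 + 1755 = 1753)
1844 + (R + g(12, -26)) = 1844 + (1753 + 140) = 1844 + 1893 = 3737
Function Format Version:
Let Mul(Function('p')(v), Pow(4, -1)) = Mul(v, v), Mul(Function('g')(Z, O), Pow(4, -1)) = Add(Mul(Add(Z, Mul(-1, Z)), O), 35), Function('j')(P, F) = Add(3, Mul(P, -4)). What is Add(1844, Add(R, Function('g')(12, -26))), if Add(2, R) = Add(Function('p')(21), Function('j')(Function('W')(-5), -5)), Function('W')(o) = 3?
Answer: 3737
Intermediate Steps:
Function('j')(P, F) = Add(3, Mul(-4, P))
Function('g')(Z, O) = 140 (Function('g')(Z, O) = Mul(4, Add(Mul(Add(Z, Mul(-1, Z)), O), 35)) = Mul(4, Add(Mul(0, O), 35)) = Mul(4, Add(0, 35)) = Mul(4, 35) = 140)
Function('p')(v) = Mul(4, Pow(v, 2)) (Function('p')(v) = Mul(4, Mul(v, v)) = Mul(4, Pow(v, 2)))
R = 1753 (R = Add(-2, Add(Mul(4, Pow(21, 2)), Add(3, Mul(-4, 3)))) = Add(-2, Add(Mul(4, 441), Add(3, -12))) = Add(-2, Add(1764, -9)) = Add(-2, 1755) = 1753)
Add(1844, Add(R, Function('g')(12, -26))) = Add(1844, Add(1753, 140)) = Add(1844, 1893) = 3737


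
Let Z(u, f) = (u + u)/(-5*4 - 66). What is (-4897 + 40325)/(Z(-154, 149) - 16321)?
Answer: -1523404/701649 ≈ -2.1712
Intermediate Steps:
Z(u, f) = -u/43 (Z(u, f) = (2*u)/(-20 - 66) = (2*u)/(-86) = (2*u)*(-1/86) = -u/43)
(-4897 + 40325)/(Z(-154, 149) - 16321) = (-4897 + 40325)/(-1/43*(-154) - 16321) = 35428/(154/43 - 16321) = 35428/(-701649/43) = 35428*(-43/701649) = -1523404/701649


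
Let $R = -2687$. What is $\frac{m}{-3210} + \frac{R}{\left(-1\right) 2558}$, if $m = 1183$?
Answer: $\frac{1399789}{2052795} \approx 0.68189$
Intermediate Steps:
$\frac{m}{-3210} + \frac{R}{\left(-1\right) 2558} = \frac{1183}{-3210} - \frac{2687}{\left(-1\right) 2558} = 1183 \left(- \frac{1}{3210}\right) - \frac{2687}{-2558} = - \frac{1183}{3210} - - \frac{2687}{2558} = - \frac{1183}{3210} + \frac{2687}{2558} = \frac{1399789}{2052795}$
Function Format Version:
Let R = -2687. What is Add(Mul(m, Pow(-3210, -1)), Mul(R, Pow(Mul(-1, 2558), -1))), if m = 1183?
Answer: Rational(1399789, 2052795) ≈ 0.68189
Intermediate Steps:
Add(Mul(m, Pow(-3210, -1)), Mul(R, Pow(Mul(-1, 2558), -1))) = Add(Mul(1183, Pow(-3210, -1)), Mul(-2687, Pow(Mul(-1, 2558), -1))) = Add(Mul(1183, Rational(-1, 3210)), Mul(-2687, Pow(-2558, -1))) = Add(Rational(-1183, 3210), Mul(-2687, Rational(-1, 2558))) = Add(Rational(-1183, 3210), Rational(2687, 2558)) = Rational(1399789, 2052795)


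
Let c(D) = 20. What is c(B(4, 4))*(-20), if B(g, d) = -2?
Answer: -400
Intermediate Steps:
c(B(4, 4))*(-20) = 20*(-20) = -400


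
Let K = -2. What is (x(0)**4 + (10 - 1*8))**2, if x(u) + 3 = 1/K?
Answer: 5919489/256 ≈ 23123.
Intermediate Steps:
x(u) = -7/2 (x(u) = -3 + 1/(-2) = -3 - 1/2 = -7/2)
(x(0)**4 + (10 - 1*8))**2 = ((-7/2)**4 + (10 - 1*8))**2 = (2401/16 + (10 - 8))**2 = (2401/16 + 2)**2 = (2433/16)**2 = 5919489/256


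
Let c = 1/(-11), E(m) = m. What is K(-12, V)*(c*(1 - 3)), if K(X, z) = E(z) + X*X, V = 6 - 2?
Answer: 296/11 ≈ 26.909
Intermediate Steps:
c = -1/11 ≈ -0.090909
V = 4
K(X, z) = z + X² (K(X, z) = z + X*X = z + X²)
K(-12, V)*(c*(1 - 3)) = (4 + (-12)²)*(-(1 - 3)/11) = (4 + 144)*(-1/11*(-2)) = 148*(2/11) = 296/11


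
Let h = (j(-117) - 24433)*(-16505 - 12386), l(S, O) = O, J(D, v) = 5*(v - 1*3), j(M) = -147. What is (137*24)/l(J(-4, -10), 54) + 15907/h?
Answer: 389157290603/6391267020 ≈ 60.889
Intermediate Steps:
J(D, v) = -15 + 5*v (J(D, v) = 5*(v - 3) = 5*(-3 + v) = -15 + 5*v)
h = 710140780 (h = (-147 - 24433)*(-16505 - 12386) = -24580*(-28891) = 710140780)
(137*24)/l(J(-4, -10), 54) + 15907/h = (137*24)/54 + 15907/710140780 = 3288*(1/54) + 15907*(1/710140780) = 548/9 + 15907/710140780 = 389157290603/6391267020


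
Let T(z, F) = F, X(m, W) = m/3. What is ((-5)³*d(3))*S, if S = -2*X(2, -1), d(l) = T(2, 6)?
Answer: 1000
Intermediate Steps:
X(m, W) = m/3 (X(m, W) = m*(⅓) = m/3)
d(l) = 6
S = -4/3 (S = -2*2/3 = -2*⅔ = -4/3 ≈ -1.3333)
((-5)³*d(3))*S = ((-5)³*6)*(-4/3) = -125*6*(-4/3) = -750*(-4/3) = 1000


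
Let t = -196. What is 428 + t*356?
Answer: -69348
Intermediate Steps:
428 + t*356 = 428 - 196*356 = 428 - 69776 = -69348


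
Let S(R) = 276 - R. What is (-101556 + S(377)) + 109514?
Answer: 7857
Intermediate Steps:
(-101556 + S(377)) + 109514 = (-101556 + (276 - 1*377)) + 109514 = (-101556 + (276 - 377)) + 109514 = (-101556 - 101) + 109514 = -101657 + 109514 = 7857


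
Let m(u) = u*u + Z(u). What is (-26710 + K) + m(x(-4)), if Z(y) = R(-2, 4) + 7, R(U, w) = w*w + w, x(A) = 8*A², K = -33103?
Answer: -43402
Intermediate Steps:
R(U, w) = w + w² (R(U, w) = w² + w = w + w²)
Z(y) = 27 (Z(y) = 4*(1 + 4) + 7 = 4*5 + 7 = 20 + 7 = 27)
m(u) = 27 + u² (m(u) = u*u + 27 = u² + 27 = 27 + u²)
(-26710 + K) + m(x(-4)) = (-26710 - 33103) + (27 + (8*(-4)²)²) = -59813 + (27 + (8*16)²) = -59813 + (27 + 128²) = -59813 + (27 + 16384) = -59813 + 16411 = -43402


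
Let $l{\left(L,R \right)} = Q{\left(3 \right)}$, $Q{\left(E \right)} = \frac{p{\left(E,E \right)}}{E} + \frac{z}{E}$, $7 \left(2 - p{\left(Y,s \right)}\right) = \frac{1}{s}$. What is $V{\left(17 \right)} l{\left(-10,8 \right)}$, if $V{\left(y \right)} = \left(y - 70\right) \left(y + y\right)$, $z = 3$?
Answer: $- \frac{187408}{63} \approx -2974.7$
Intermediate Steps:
$p{\left(Y,s \right)} = 2 - \frac{1}{7 s}$
$V{\left(y \right)} = 2 y \left(-70 + y\right)$ ($V{\left(y \right)} = \left(-70 + y\right) 2 y = 2 y \left(-70 + y\right)$)
$Q{\left(E \right)} = \frac{3}{E} + \frac{2 - \frac{1}{7 E}}{E}$ ($Q{\left(E \right)} = \frac{2 - \frac{1}{7 E}}{E} + \frac{3}{E} = \frac{3}{E} + \frac{2 - \frac{1}{7 E}}{E}$)
$l{\left(L,R \right)} = \frac{104}{63}$ ($l{\left(L,R \right)} = \frac{-1 + 35 \cdot 3}{7 \cdot 9} = \frac{1}{7} \cdot \frac{1}{9} \left(-1 + 105\right) = \frac{1}{7} \cdot \frac{1}{9} \cdot 104 = \frac{104}{63}$)
$V{\left(17 \right)} l{\left(-10,8 \right)} = 2 \cdot 17 \left(-70 + 17\right) \frac{104}{63} = 2 \cdot 17 \left(-53\right) \frac{104}{63} = \left(-1802\right) \frac{104}{63} = - \frac{187408}{63}$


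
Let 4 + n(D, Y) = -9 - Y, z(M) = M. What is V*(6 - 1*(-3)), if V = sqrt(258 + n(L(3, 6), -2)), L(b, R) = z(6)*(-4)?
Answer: 9*sqrt(247) ≈ 141.45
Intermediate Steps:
L(b, R) = -24 (L(b, R) = 6*(-4) = -24)
n(D, Y) = -13 - Y (n(D, Y) = -4 + (-9 - Y) = -13 - Y)
V = sqrt(247) (V = sqrt(258 + (-13 - 1*(-2))) = sqrt(258 + (-13 + 2)) = sqrt(258 - 11) = sqrt(247) ≈ 15.716)
V*(6 - 1*(-3)) = sqrt(247)*(6 - 1*(-3)) = sqrt(247)*(6 + 3) = sqrt(247)*9 = 9*sqrt(247)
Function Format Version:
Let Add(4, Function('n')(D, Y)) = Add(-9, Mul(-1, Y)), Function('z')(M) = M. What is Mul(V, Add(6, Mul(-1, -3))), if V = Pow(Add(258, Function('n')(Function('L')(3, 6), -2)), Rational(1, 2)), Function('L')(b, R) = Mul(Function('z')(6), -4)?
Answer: Mul(9, Pow(247, Rational(1, 2))) ≈ 141.45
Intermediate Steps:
Function('L')(b, R) = -24 (Function('L')(b, R) = Mul(6, -4) = -24)
Function('n')(D, Y) = Add(-13, Mul(-1, Y)) (Function('n')(D, Y) = Add(-4, Add(-9, Mul(-1, Y))) = Add(-13, Mul(-1, Y)))
V = Pow(247, Rational(1, 2)) (V = Pow(Add(258, Add(-13, Mul(-1, -2))), Rational(1, 2)) = Pow(Add(258, Add(-13, 2)), Rational(1, 2)) = Pow(Add(258, -11), Rational(1, 2)) = Pow(247, Rational(1, 2)) ≈ 15.716)
Mul(V, Add(6, Mul(-1, -3))) = Mul(Pow(247, Rational(1, 2)), Add(6, Mul(-1, -3))) = Mul(Pow(247, Rational(1, 2)), Add(6, 3)) = Mul(Pow(247, Rational(1, 2)), 9) = Mul(9, Pow(247, Rational(1, 2)))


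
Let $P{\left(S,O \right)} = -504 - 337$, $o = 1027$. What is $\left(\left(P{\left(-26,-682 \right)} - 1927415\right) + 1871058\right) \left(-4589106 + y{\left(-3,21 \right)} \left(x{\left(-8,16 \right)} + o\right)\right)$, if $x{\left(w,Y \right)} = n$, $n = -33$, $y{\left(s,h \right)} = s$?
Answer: $262658249424$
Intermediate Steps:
$P{\left(S,O \right)} = -841$
$x{\left(w,Y \right)} = -33$
$\left(\left(P{\left(-26,-682 \right)} - 1927415\right) + 1871058\right) \left(-4589106 + y{\left(-3,21 \right)} \left(x{\left(-8,16 \right)} + o\right)\right) = \left(\left(-841 - 1927415\right) + 1871058\right) \left(-4589106 - 3 \left(-33 + 1027\right)\right) = \left(-1928256 + 1871058\right) \left(-4589106 - 2982\right) = - 57198 \left(-4589106 - 2982\right) = \left(-57198\right) \left(-4592088\right) = 262658249424$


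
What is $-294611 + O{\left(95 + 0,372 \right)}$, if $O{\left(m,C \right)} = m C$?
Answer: $-259271$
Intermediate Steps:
$O{\left(m,C \right)} = C m$
$-294611 + O{\left(95 + 0,372 \right)} = -294611 + 372 \left(95 + 0\right) = -294611 + 372 \cdot 95 = -294611 + 35340 = -259271$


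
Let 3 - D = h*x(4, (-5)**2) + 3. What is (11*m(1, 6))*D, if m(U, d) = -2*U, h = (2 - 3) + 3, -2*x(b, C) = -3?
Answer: 66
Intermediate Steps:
x(b, C) = 3/2 (x(b, C) = -1/2*(-3) = 3/2)
h = 2 (h = -1 + 3 = 2)
D = -3 (D = 3 - (2*(3/2) + 3) = 3 - (3 + 3) = 3 - 1*6 = 3 - 6 = -3)
(11*m(1, 6))*D = (11*(-2*1))*(-3) = (11*(-2))*(-3) = -22*(-3) = 66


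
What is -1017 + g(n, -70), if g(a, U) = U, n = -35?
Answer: -1087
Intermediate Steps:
-1017 + g(n, -70) = -1017 - 70 = -1087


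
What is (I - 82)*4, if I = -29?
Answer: -444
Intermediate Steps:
(I - 82)*4 = (-29 - 82)*4 = -111*4 = -444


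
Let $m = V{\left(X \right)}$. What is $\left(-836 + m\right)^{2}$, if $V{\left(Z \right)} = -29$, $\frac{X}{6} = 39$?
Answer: $748225$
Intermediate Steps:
$X = 234$ ($X = 6 \cdot 39 = 234$)
$m = -29$
$\left(-836 + m\right)^{2} = \left(-836 - 29\right)^{2} = \left(-865\right)^{2} = 748225$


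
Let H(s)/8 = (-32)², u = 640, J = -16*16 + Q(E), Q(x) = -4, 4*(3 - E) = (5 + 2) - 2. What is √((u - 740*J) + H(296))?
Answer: 4*√12577 ≈ 448.59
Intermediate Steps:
E = 7/4 (E = 3 - ((5 + 2) - 2)/4 = 3 - (7 - 2)/4 = 3 - ¼*5 = 3 - 5/4 = 7/4 ≈ 1.7500)
J = -260 (J = -16*16 - 4 = -256 - 4 = -260)
H(s) = 8192 (H(s) = 8*(-32)² = 8*1024 = 8192)
√((u - 740*J) + H(296)) = √((640 - 740*(-260)) + 8192) = √((640 + 192400) + 8192) = √(193040 + 8192) = √201232 = 4*√12577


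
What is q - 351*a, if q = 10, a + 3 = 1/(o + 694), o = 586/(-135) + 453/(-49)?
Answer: 4782178418/4500941 ≈ 1062.5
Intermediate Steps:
o = -89869/6615 (o = 586*(-1/135) + 453*(-1/49) = -586/135 - 453/49 = -89869/6615 ≈ -13.586)
a = -13496208/4500941 (a = -3 + 1/(-89869/6615 + 694) = -3 + 1/(4500941/6615) = -3 + 6615/4500941 = -13496208/4500941 ≈ -2.9985)
q - 351*a = 10 - 351*(-13496208/4500941) = 10 + 4737169008/4500941 = 4782178418/4500941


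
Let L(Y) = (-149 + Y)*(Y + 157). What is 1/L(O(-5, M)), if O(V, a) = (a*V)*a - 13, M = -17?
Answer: 1/2090707 ≈ 4.7831e-7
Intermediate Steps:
O(V, a) = -13 + V*a² (O(V, a) = (V*a)*a - 13 = V*a² - 13 = -13 + V*a²)
L(Y) = (-149 + Y)*(157 + Y)
1/L(O(-5, M)) = 1/(-23393 + (-13 - 5*(-17)²)² + 8*(-13 - 5*(-17)²)) = 1/(-23393 + (-13 - 5*289)² + 8*(-13 - 5*289)) = 1/(-23393 + (-13 - 1445)² + 8*(-13 - 1445)) = 1/(-23393 + (-1458)² + 8*(-1458)) = 1/(-23393 + 2125764 - 11664) = 1/2090707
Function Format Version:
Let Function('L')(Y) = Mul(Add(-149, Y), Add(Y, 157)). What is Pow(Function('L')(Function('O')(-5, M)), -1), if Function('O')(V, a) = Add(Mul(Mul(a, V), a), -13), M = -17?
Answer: Rational(1, 2090707) ≈ 4.7831e-7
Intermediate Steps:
Function('O')(V, a) = Add(-13, Mul(V, Pow(a, 2))) (Function('O')(V, a) = Add(Mul(Mul(V, a), a), -13) = Add(Mul(V, Pow(a, 2)), -13) = Add(-13, Mul(V, Pow(a, 2))))
Function('L')(Y) = Mul(Add(-149, Y), Add(157, Y))
Pow(Function('L')(Function('O')(-5, M)), -1) = Pow(Add(-23393, Pow(Add(-13, Mul(-5, Pow(-17, 2))), 2), Mul(8, Add(-13, Mul(-5, Pow(-17, 2))))), -1) = Pow(Add(-23393, Pow(Add(-13, Mul(-5, 289)), 2), Mul(8, Add(-13, Mul(-5, 289)))), -1) = Pow(Add(-23393, Pow(Add(-13, -1445), 2), Mul(8, Add(-13, -1445))), -1) = Pow(Add(-23393, Pow(-1458, 2), Mul(8, -1458)), -1) = Pow(Add(-23393, 2125764, -11664), -1) = Pow(2090707, -1) = Rational(1, 2090707)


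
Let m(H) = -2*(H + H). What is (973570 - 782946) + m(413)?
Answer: 188972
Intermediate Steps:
m(H) = -4*H
(973570 - 782946) + m(413) = (973570 - 782946) - 4*413 = 190624 - 1652 = 188972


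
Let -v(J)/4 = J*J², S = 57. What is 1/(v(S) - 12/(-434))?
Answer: -217/160747518 ≈ -1.3499e-6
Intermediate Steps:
v(J) = -4*J³ (v(J) = -4*J*J² = -4*J³)
1/(v(S) - 12/(-434)) = 1/(-4*57³ - 12/(-434)) = 1/(-4*185193 - 1/434*(-12)) = 1/(-740772 + 6/217) = 1/(-160747518/217) = -217/160747518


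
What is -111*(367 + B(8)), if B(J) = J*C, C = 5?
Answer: -45177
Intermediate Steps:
B(J) = 5*J (B(J) = J*5 = 5*J)
-111*(367 + B(8)) = -111*(367 + 5*8) = -111*(367 + 40) = -111*407 = -45177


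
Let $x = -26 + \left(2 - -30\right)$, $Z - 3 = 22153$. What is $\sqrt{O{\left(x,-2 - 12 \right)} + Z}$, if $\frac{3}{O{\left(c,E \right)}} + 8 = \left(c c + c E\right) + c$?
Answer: $\frac{\sqrt{2215594}}{10} \approx 148.85$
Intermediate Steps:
$Z = 22156$ ($Z = 3 + 22153 = 22156$)
$x = 6$ ($x = -26 + \left(2 + 30\right) = -26 + 32 = 6$)
$O{\left(c,E \right)} = \frac{3}{-8 + c + c^{2} + E c}$ ($O{\left(c,E \right)} = \frac{3}{-8 + \left(\left(c c + c E\right) + c\right)} = \frac{3}{-8 + \left(\left(c^{2} + E c\right) + c\right)} = \frac{3}{-8 + \left(c + c^{2} + E c\right)} = \frac{3}{-8 + c + c^{2} + E c}$)
$\sqrt{O{\left(x,-2 - 12 \right)} + Z} = \sqrt{\frac{3}{-8 + 6 + 6^{2} + \left(-2 - 12\right) 6} + 22156} = \sqrt{\frac{3}{-8 + 6 + 36 + \left(-2 - 12\right) 6} + 22156} = \sqrt{\frac{3}{-8 + 6 + 36 - 84} + 22156} = \sqrt{\frac{3}{-50} + 22156} = \sqrt{3 \left(- \frac{1}{50}\right) + 22156} = \sqrt{- \frac{3}{50} + 22156} = \sqrt{\frac{1107797}{50}} = \frac{\sqrt{2215594}}{10}$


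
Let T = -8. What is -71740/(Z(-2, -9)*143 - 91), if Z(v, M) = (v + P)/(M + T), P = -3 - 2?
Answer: 609790/273 ≈ 2233.7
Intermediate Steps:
P = -5
Z(v, M) = (-5 + v)/(-8 + M) (Z(v, M) = (v - 5)/(M - 8) = (-5 + v)/(-8 + M))
-71740/(Z(-2, -9)*143 - 91) = -71740/(((-5 - 2)/(-8 - 9))*143 - 91) = -71740/((-7/(-17))*143 - 91) = -71740/(-1/17*(-7)*143 - 91) = -71740/((7/17)*143 - 91) = -71740/(1001/17 - 91) = -71740/(-546/17) = -71740*(-17/546) = 609790/273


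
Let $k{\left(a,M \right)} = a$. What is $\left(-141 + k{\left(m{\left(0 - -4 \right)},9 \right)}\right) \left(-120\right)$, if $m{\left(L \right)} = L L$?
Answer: $15000$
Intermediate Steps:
$m{\left(L \right)} = L^{2}$
$\left(-141 + k{\left(m{\left(0 - -4 \right)},9 \right)}\right) \left(-120\right) = \left(-141 + \left(0 - -4\right)^{2}\right) \left(-120\right) = \left(-141 + \left(0 + 4\right)^{2}\right) \left(-120\right) = \left(-141 + 4^{2}\right) \left(-120\right) = \left(-141 + 16\right) \left(-120\right) = \left(-125\right) \left(-120\right) = 15000$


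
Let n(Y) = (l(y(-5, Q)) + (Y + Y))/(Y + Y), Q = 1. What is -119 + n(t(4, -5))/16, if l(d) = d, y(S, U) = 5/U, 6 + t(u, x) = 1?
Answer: -3807/32 ≈ -118.97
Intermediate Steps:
t(u, x) = -5 (t(u, x) = -6 + 1 = -5)
n(Y) = (5 + 2*Y)/(2*Y) (n(Y) = (5/1 + (Y + Y))/(Y + Y) = (5*1 + 2*Y)/((2*Y)) = (5 + 2*Y)*(1/(2*Y)) = (5 + 2*Y)/(2*Y))
-119 + n(t(4, -5))/16 = -119 + ((5/2 - 5)/(-5))/16 = -119 - ⅕*(-5/2)*(1/16) = -119 + (½)*(1/16) = -119 + 1/32 = -3807/32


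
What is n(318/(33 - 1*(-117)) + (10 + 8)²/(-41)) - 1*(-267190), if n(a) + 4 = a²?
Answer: 280747420579/1050625 ≈ 2.6722e+5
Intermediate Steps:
n(a) = -4 + a²
n(318/(33 - 1*(-117)) + (10 + 8)²/(-41)) - 1*(-267190) = (-4 + (318/(33 - 1*(-117)) + (10 + 8)²/(-41))²) - 1*(-267190) = (-4 + (318/(33 + 117) + 18²*(-1/41))²) + 267190 = (-4 + (318/150 + 324*(-1/41))²) + 267190 = (-4 + (318*(1/150) - 324/41)²) + 267190 = (-4 + (53/25 - 324/41)²) + 267190 = (-4 + (-5927/1025)²) + 267190 = (-4 + 35129329/1050625) + 267190 = 30926829/1050625 + 267190 = 280747420579/1050625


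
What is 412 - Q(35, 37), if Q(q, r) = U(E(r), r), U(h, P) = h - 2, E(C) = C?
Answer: 377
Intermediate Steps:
U(h, P) = -2 + h
Q(q, r) = -2 + r
412 - Q(35, 37) = 412 - (-2 + 37) = 412 - 1*35 = 412 - 35 = 377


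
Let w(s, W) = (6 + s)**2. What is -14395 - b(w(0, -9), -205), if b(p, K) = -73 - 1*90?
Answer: -14232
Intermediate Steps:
b(p, K) = -163 (b(p, K) = -73 - 90 = -163)
-14395 - b(w(0, -9), -205) = -14395 - 1*(-163) = -14395 + 163 = -14232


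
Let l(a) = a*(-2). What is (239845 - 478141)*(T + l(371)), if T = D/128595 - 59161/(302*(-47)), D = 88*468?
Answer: 53464228714846404/304212905 ≈ 1.7575e+8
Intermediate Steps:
D = 41184
l(a) = -2*a
T = 2730791497/608425810 (T = 41184/128595 - 59161/(302*(-47)) = 41184*(1/128595) - 59161/(-14194) = 13728/42865 - 59161*(-1/14194) = 13728/42865 + 59161/14194 = 2730791497/608425810 ≈ 4.4883)
(239845 - 478141)*(T + l(371)) = (239845 - 478141)*(2730791497/608425810 - 2*371) = -238296*(2730791497/608425810 - 742) = -238296*(-448721159523/608425810) = 53464228714846404/304212905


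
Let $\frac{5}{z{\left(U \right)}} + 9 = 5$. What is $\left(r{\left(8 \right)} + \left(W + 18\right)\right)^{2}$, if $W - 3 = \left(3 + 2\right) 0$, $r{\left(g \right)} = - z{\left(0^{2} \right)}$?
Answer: $\frac{7921}{16} \approx 495.06$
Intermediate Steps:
$z{\left(U \right)} = - \frac{5}{4}$ ($z{\left(U \right)} = \frac{5}{-9 + 5} = \frac{5}{-4} = 5 \left(- \frac{1}{4}\right) = - \frac{5}{4}$)
$r{\left(g \right)} = \frac{5}{4}$ ($r{\left(g \right)} = \left(-1\right) \left(- \frac{5}{4}\right) = \frac{5}{4}$)
$W = 3$ ($W = 3 + \left(3 + 2\right) 0 = 3 + 5 \cdot 0 = 3 + 0 = 3$)
$\left(r{\left(8 \right)} + \left(W + 18\right)\right)^{2} = \left(\frac{5}{4} + \left(3 + 18\right)\right)^{2} = \left(\frac{5}{4} + 21\right)^{2} = \left(\frac{89}{4}\right)^{2} = \frac{7921}{16}$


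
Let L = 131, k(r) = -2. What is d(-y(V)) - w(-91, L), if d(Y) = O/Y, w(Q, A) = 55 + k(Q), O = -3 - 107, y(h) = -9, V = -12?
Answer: -587/9 ≈ -65.222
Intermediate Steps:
O = -110
w(Q, A) = 53 (w(Q, A) = 55 - 2 = 53)
d(Y) = -110/Y
d(-y(V)) - w(-91, L) = -110/((-1*(-9))) - 1*53 = -110/9 - 53 = -587/9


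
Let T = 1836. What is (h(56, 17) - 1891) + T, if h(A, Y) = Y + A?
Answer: 18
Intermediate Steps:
h(A, Y) = A + Y
(h(56, 17) - 1891) + T = ((56 + 17) - 1891) + 1836 = (73 - 1891) + 1836 = -1818 + 1836 = 18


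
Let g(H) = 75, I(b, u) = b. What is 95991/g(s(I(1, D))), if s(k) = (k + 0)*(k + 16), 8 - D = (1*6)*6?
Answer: 31997/25 ≈ 1279.9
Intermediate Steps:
D = -28 (D = 8 - 1*6*6 = 8 - 6*6 = 8 - 1*36 = 8 - 36 = -28)
s(k) = k*(16 + k)
95991/g(s(I(1, D))) = 95991/75 = 95991*(1/75) = 31997/25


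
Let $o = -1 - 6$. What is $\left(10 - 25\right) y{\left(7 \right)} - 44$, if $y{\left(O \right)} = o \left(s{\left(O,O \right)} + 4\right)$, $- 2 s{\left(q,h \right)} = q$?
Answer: $\frac{17}{2} \approx 8.5$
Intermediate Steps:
$s{\left(q,h \right)} = - \frac{q}{2}$
$o = -7$ ($o = -1 - 6 = -7$)
$y{\left(O \right)} = -28 + \frac{7 O}{2}$ ($y{\left(O \right)} = - 7 \left(- \frac{O}{2} + 4\right) = - 7 \left(4 - \frac{O}{2}\right) = -28 + \frac{7 O}{2}$)
$\left(10 - 25\right) y{\left(7 \right)} - 44 = \left(10 - 25\right) \left(-28 + \frac{7}{2} \cdot 7\right) - 44 = - 15 \left(-28 + \frac{49}{2}\right) - 44 = \left(-15\right) \left(- \frac{7}{2}\right) - 44 = \frac{105}{2} - 44 = \frac{17}{2}$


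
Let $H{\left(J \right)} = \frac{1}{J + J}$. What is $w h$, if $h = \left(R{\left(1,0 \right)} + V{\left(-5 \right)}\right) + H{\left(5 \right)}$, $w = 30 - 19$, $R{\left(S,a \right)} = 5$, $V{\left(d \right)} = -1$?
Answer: $\frac{451}{10} \approx 45.1$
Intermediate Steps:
$w = 11$ ($w = 30 - 19 = 11$)
$H{\left(J \right)} = \frac{1}{2 J}$
$h = \frac{41}{10}$ ($h = \left(5 - 1\right) + \frac{1}{2 \cdot 5} = 4 + \frac{1}{2} \cdot \frac{1}{5} = 4 + \frac{1}{10} = \frac{41}{10} \approx 4.1$)
$w h = 11 \cdot \frac{41}{10} = \frac{451}{10}$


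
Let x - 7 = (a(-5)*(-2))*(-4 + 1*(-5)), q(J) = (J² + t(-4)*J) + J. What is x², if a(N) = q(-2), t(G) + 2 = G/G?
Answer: 6241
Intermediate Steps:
t(G) = -1 (t(G) = -2 + G/G = -2 + 1 = -1)
q(J) = J² (q(J) = (J² - J) + J = J²)
a(N) = 4 (a(N) = (-2)² = 4)
x = 79 (x = 7 + (4*(-2))*(-4 + 1*(-5)) = 7 - 8*(-4 - 5) = 7 - 8*(-9) = 7 + 72 = 79)
x² = 79² = 6241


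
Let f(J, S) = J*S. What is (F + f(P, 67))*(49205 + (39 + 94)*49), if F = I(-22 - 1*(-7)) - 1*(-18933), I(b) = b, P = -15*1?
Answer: 998148186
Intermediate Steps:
P = -15
F = 18918 (F = (-22 - 1*(-7)) - 1*(-18933) = (-22 + 7) + 18933 = -15 + 18933 = 18918)
(F + f(P, 67))*(49205 + (39 + 94)*49) = (18918 - 15*67)*(49205 + (39 + 94)*49) = (18918 - 1005)*(49205 + 133*49) = 17913*(49205 + 6517) = 17913*55722 = 998148186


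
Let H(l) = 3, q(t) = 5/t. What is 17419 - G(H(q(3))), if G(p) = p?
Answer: 17416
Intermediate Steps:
17419 - G(H(q(3))) = 17419 - 1*3 = 17419 - 3 = 17416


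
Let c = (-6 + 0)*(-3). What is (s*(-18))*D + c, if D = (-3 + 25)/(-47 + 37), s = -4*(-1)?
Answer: 882/5 ≈ 176.40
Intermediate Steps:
s = 4
D = -11/5 (D = 22/(-10) = 22*(-⅒) = -11/5 ≈ -2.2000)
c = 18 (c = -6*(-3) = 18)
(s*(-18))*D + c = (4*(-18))*(-11/5) + 18 = -72*(-11/5) + 18 = 792/5 + 18 = 882/5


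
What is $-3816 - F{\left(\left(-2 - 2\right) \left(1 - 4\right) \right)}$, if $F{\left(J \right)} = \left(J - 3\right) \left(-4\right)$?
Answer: $-3780$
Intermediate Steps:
$F{\left(J \right)} = 12 - 4 J$ ($F{\left(J \right)} = \left(-3 + J\right) \left(-4\right) = 12 - 4 J$)
$-3816 - F{\left(\left(-2 - 2\right) \left(1 - 4\right) \right)} = -3816 - \left(12 - 4 \left(-2 - 2\right) \left(1 - 4\right)\right) = -3816 - \left(12 - 4 \left(-2 - 2\right) \left(-3\right)\right) = -3816 - \left(12 - 4 \left(\left(-4\right) \left(-3\right)\right)\right) = -3816 - \left(12 - 48\right) = -3816 - -36 = -3816 + 36 = -3780$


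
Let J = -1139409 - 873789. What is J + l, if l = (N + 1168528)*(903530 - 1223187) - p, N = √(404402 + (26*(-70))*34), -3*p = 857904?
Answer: -373529882126 - 958971*√38058 ≈ -3.7372e+11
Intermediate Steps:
p = -285968 (p = -⅓*857904 = -285968)
J = -2013198
N = 3*√38058 (N = √(404402 - 1820*34) = √(404402 - 61880) = √342522 = 3*√38058 ≈ 585.25)
l = -373527868928 - 958971*√38058 (l = (3*√38058 + 1168528)*(903530 - 1223187) - 1*(-285968) = (1168528 + 3*√38058)*(-319657) + 285968 = (-373528154896 - 958971*√38058) + 285968 = -373527868928 - 958971*√38058 ≈ -3.7372e+11)
J + l = -2013198 + (-373527868928 - 958971*√38058) = -373529882126 - 958971*√38058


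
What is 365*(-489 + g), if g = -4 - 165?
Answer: -240170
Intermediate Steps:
g = -169
365*(-489 + g) = 365*(-489 - 169) = 365*(-658) = -240170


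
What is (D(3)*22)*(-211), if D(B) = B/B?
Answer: -4642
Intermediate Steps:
D(B) = 1
(D(3)*22)*(-211) = (1*22)*(-211) = 22*(-211) = -4642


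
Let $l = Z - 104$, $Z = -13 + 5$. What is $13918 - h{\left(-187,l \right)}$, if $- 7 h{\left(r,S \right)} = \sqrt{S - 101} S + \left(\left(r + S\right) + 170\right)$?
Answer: $\frac{97297}{7} - 16 i \sqrt{213} \approx 13900.0 - 233.51 i$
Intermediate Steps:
$Z = -8$
$l = -112$ ($l = -8 - 104 = -112$)
$h{\left(r,S \right)} = - \frac{170}{7} - \frac{S}{7} - \frac{r}{7} - \frac{S \sqrt{-101 + S}}{7}$ ($h{\left(r,S \right)} = - \frac{\sqrt{S - 101} S + \left(\left(r + S\right) + 170\right)}{7} = - \frac{\sqrt{-101 + S} S + \left(\left(S + r\right) + 170\right)}{7} = - \frac{S \sqrt{-101 + S} + \left(170 + S + r\right)}{7} = - \frac{170 + S + r + S \sqrt{-101 + S}}{7} = - \frac{170}{7} - \frac{S}{7} - \frac{r}{7} - \frac{S \sqrt{-101 + S}}{7}$)
$13918 - h{\left(-187,l \right)} = 13918 - \left(- \frac{170}{7} - -16 - - \frac{187}{7} - - 16 \sqrt{-101 - 112}\right) = 13918 - \left(- \frac{170}{7} + 16 + \frac{187}{7} - - 16 \sqrt{-213}\right) = 13918 - \left(- \frac{170}{7} + 16 + \frac{187}{7} - - 16 i \sqrt{213}\right) = 13918 - \left(- \frac{170}{7} + 16 + \frac{187}{7} + 16 i \sqrt{213}\right) = 13918 - \left(\frac{129}{7} + 16 i \sqrt{213}\right) = \frac{97297}{7} - 16 i \sqrt{213}$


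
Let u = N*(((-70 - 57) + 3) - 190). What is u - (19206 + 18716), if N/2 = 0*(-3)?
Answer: -37922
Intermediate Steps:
N = 0 (N = 2*(0*(-3)) = 2*0 = 0)
u = 0 (u = 0*(((-70 - 57) + 3) - 190) = 0*((-127 + 3) - 190) = 0*(-124 - 190) = 0*(-314) = 0)
u - (19206 + 18716) = 0 - (19206 + 18716) = 0 - 1*37922 = 0 - 37922 = -37922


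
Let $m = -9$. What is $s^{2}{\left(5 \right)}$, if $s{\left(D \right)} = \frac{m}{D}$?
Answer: $\frac{81}{25} \approx 3.24$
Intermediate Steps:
$s{\left(D \right)} = - \frac{9}{D}$
$s^{2}{\left(5 \right)} = \left(- \frac{9}{5}\right)^{2} = \frac{81}{25}$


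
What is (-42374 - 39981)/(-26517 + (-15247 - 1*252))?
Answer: 6335/3232 ≈ 1.9601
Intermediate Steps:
(-42374 - 39981)/(-26517 + (-15247 - 1*252)) = -82355/(-26517 + (-15247 - 252)) = -82355/(-26517 - 15499) = -82355/(-42016) = -82355*(-1/42016) = 6335/3232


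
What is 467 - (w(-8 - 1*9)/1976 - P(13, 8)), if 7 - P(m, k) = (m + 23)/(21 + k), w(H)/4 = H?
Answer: 6773233/14326 ≈ 472.79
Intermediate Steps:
w(H) = 4*H
P(m, k) = 7 - (23 + m)/(21 + k) (P(m, k) = 7 - (m + 23)/(21 + k) = 7 - (23 + m)/(21 + k))
467 - (w(-8 - 1*9)/1976 - P(13, 8)) = 467 - ((4*(-8 - 1*9))/1976 - (124 - 1*13 + 7*8)/(21 + 8)) = 467 - ((4*(-8 - 9))*(1/1976) - (124 - 13 + 56)/29) = 467 - ((4*(-17))*(1/1976) - 167/29) = 467 - (-68*1/1976 - 1*167/29) = 467 - (-17/494 - 167/29) = 467 - 1*(-82991/14326) = 467 + 82991/14326 = 6773233/14326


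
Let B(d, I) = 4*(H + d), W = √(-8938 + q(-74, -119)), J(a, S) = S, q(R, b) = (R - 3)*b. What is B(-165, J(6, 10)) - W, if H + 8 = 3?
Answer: -695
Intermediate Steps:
q(R, b) = b*(-3 + R) (q(R, b) = (-3 + R)*b = b*(-3 + R))
H = -5 (H = -8 + 3 = -5)
W = 15 (W = √(-8938 - 119*(-3 - 74)) = √(-8938 - 119*(-77)) = √(-8938 + 9163) = √225 = 15)
B(d, I) = -20 + 4*d (B(d, I) = 4*(-5 + d) = -20 + 4*d)
B(-165, J(6, 10)) - W = (-20 + 4*(-165)) - 1*15 = (-20 - 660) - 15 = -680 - 15 = -695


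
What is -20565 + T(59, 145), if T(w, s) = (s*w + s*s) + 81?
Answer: 9096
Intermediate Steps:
T(w, s) = 81 + s² + s*w (T(w, s) = (s*w + s²) + 81 = (s² + s*w) + 81 = 81 + s² + s*w)
-20565 + T(59, 145) = -20565 + (81 + 145² + 145*59) = -20565 + (81 + 21025 + 8555) = -20565 + 29661 = 9096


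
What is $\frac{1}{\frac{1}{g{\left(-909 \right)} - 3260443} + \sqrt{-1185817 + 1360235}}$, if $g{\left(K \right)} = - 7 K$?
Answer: $\frac{3254080}{1846918593791795199} + \frac{10589036646400 \sqrt{174418}}{1846918593791795199} \approx 0.0023944$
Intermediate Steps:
$\frac{1}{\frac{1}{g{\left(-909 \right)} - 3260443} + \sqrt{-1185817 + 1360235}} = \frac{1}{\frac{1}{\left(-7\right) \left(-909\right) - 3260443} + \sqrt{-1185817 + 1360235}} = \frac{1}{\frac{1}{6363 - 3260443} + \sqrt{174418}} = \frac{1}{\frac{1}{-3254080} + \sqrt{174418}} = \frac{1}{- \frac{1}{3254080} + \sqrt{174418}}$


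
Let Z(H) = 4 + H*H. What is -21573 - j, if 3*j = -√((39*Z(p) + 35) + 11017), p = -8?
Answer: -21573 + 2*√3426/3 ≈ -21534.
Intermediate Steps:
Z(H) = 4 + H²
j = -2*√3426/3 (j = (-√((39*(4 + (-8)²) + 35) + 11017))/3 = (-√((39*(4 + 64) + 35) + 11017))/3 = (-√((39*68 + 35) + 11017))/3 = (-√((2652 + 35) + 11017))/3 = (-√(2687 + 11017))/3 = (-√13704)/3 = (-2*√3426)/3 = -2*√3426/3 ≈ -39.021)
-21573 - j = -21573 - (-2)*√3426/3 = -21573 + 2*√3426/3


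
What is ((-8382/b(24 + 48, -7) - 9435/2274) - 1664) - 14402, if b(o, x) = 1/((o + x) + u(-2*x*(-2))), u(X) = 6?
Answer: -463283649/758 ≈ -6.1119e+5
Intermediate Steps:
b(o, x) = 1/(6 + o + x) (b(o, x) = 1/((o + x) + 6) = 1/(6 + o + x))
((-8382/b(24 + 48, -7) - 9435/2274) - 1664) - 14402 = ((-8382/(1/(6 + (24 + 48) - 7)) - 9435/2274) - 1664) - 14402 = ((-8382/(1/(6 + 72 - 7)) - 9435*1/2274) - 1664) - 14402 = ((-8382/(1/71) - 3145/758) - 1664) - 14402 = ((-8382/1/71 - 3145/758) - 1664) - 14402 = ((-8382*71 - 3145/758) - 1664) - 14402 = ((-595122 - 3145/758) - 1664) - 14402 = (-451105621/758 - 1664) - 14402 = -452366933/758 - 14402 = -463283649/758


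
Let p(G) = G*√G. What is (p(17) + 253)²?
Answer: 68922 + 8602*√17 ≈ 1.0439e+5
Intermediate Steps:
p(G) = G^(3/2)
(p(17) + 253)² = (17^(3/2) + 253)² = (17*√17 + 253)² = (253 + 17*√17)²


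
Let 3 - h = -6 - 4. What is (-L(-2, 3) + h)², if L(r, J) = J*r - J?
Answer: 484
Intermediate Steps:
h = 13 (h = 3 - (-6 - 4) = 3 - 1*(-10) = 3 + 10 = 13)
L(r, J) = -J + J*r
(-L(-2, 3) + h)² = (-3*(-1 - 2) + 13)² = (-3*(-3) + 13)² = (-1*(-9) + 13)² = (9 + 13)² = 22² = 484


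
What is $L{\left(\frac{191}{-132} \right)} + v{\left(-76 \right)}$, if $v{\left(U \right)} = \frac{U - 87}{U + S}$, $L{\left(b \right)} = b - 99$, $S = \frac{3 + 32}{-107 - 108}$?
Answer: $- \frac{42498037}{432300} \approx -98.307$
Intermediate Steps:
$S = - \frac{7}{43}$ ($S = \frac{35}{-215} = 35 \left(- \frac{1}{215}\right) = - \frac{7}{43} \approx -0.16279$)
$L{\left(b \right)} = -99 + b$ ($L{\left(b \right)} = b - 99 = -99 + b$)
$v{\left(U \right)} = \frac{-87 + U}{- \frac{7}{43} + U}$ ($v{\left(U \right)} = \frac{U - 87}{U - \frac{7}{43}} = \frac{-87 + U}{- \frac{7}{43} + U}$)
$L{\left(\frac{191}{-132} \right)} + v{\left(-76 \right)} = \left(-99 + \frac{191}{-132}\right) + \frac{43 \left(-87 - 76\right)}{-7 + 43 \left(-76\right)} = \left(-99 + 191 \left(- \frac{1}{132}\right)\right) + 43 \frac{1}{-7 - 3268} \left(-163\right) = \left(-99 - \frac{191}{132}\right) + 43 \frac{1}{-3275} \left(-163\right) = - \frac{13259}{132} + 43 \left(- \frac{1}{3275}\right) \left(-163\right) = - \frac{13259}{132} + \frac{7009}{3275} = - \frac{42498037}{432300}$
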